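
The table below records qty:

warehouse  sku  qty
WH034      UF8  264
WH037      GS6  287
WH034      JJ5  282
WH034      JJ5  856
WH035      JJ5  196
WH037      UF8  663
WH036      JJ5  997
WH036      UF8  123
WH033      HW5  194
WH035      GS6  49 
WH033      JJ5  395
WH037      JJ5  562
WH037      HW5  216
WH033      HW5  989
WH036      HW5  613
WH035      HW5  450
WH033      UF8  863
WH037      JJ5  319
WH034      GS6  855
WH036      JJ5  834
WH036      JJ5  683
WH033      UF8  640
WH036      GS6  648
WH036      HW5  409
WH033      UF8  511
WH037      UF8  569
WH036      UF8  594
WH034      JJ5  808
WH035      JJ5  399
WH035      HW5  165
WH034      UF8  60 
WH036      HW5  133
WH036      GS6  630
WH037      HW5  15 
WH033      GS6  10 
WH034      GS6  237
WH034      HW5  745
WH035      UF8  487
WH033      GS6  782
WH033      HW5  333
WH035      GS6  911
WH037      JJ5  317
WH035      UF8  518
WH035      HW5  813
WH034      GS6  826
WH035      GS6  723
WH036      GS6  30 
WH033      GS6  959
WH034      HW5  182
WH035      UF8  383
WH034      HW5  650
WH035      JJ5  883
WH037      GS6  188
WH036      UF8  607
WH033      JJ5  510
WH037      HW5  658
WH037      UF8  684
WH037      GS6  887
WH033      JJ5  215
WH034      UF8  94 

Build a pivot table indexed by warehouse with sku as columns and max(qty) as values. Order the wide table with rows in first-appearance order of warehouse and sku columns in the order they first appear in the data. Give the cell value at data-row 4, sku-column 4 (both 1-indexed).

With rows in first-appearance order of warehouse, row 4 is warehouse=WH036. sku columns in first-appearance order: UF8, GS6, JJ5, HW5; column 4 is HW5.
Long rows with warehouse=WH036, sku=HW5: max(613, 409, 133) = 613.

613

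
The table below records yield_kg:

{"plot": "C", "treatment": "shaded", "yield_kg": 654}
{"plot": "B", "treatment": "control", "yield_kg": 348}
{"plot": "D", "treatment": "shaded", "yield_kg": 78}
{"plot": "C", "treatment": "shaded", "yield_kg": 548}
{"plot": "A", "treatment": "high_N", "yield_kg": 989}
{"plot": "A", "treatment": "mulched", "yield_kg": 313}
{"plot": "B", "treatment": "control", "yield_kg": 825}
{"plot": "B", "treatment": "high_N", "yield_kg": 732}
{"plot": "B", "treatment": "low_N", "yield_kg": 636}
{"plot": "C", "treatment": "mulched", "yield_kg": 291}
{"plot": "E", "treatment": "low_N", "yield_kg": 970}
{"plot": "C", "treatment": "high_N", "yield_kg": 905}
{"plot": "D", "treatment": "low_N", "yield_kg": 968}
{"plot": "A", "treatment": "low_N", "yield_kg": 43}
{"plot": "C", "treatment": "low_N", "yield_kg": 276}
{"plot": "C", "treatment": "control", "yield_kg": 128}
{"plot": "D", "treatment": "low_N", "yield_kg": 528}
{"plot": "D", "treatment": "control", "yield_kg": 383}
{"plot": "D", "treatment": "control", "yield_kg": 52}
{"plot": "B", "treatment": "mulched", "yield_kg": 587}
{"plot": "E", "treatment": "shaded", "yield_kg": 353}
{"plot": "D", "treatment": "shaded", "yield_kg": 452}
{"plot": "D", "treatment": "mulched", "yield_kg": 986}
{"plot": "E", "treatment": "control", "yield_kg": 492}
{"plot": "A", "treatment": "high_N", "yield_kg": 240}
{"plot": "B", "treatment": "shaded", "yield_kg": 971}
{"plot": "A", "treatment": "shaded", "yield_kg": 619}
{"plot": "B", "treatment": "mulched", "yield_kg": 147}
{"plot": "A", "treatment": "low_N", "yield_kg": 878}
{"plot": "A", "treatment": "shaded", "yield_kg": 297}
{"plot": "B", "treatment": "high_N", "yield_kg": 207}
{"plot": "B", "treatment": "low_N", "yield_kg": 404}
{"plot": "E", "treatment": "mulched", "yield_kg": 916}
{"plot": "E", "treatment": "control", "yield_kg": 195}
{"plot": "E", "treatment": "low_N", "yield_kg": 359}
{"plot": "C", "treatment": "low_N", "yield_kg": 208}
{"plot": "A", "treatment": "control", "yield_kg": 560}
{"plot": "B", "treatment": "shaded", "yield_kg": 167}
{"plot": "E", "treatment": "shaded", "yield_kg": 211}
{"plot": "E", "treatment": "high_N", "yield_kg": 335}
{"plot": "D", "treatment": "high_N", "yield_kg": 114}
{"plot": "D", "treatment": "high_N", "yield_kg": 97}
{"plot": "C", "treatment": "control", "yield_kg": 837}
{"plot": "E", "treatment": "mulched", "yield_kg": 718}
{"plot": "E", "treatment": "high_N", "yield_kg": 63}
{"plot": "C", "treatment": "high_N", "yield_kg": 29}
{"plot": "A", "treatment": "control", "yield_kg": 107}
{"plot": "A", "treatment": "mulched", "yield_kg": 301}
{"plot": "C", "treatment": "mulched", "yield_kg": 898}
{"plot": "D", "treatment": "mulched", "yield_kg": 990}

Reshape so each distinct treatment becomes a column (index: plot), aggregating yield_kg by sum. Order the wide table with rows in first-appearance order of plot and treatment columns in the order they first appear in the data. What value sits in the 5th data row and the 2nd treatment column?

687

With rows in first-appearance order of plot, row 5 is plot=E. treatment columns in first-appearance order: shaded, control, high_N, mulched, low_N; column 2 is control.
Long rows with plot=E, treatment=control: 492 + 195 = 687.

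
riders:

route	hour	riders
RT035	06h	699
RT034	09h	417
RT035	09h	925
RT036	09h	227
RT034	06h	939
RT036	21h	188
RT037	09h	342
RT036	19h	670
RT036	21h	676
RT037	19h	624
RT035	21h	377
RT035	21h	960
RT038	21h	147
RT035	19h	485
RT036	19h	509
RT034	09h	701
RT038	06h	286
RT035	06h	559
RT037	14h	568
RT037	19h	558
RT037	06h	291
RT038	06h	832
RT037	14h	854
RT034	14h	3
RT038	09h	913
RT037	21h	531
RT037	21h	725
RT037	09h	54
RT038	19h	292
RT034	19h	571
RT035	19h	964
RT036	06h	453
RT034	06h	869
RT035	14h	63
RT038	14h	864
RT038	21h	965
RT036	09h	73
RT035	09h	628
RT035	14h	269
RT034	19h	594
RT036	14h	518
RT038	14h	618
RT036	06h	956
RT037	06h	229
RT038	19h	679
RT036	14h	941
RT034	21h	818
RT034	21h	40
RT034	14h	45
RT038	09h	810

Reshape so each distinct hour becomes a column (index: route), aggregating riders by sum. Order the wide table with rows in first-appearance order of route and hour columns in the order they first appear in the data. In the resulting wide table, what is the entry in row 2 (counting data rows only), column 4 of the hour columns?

With rows in first-appearance order of route, row 2 is route=RT034. hour columns in first-appearance order: 06h, 09h, 21h, 19h, 14h; column 4 is 19h.
Long rows with route=RT034, hour=19h: 571 + 594 = 1165.

1165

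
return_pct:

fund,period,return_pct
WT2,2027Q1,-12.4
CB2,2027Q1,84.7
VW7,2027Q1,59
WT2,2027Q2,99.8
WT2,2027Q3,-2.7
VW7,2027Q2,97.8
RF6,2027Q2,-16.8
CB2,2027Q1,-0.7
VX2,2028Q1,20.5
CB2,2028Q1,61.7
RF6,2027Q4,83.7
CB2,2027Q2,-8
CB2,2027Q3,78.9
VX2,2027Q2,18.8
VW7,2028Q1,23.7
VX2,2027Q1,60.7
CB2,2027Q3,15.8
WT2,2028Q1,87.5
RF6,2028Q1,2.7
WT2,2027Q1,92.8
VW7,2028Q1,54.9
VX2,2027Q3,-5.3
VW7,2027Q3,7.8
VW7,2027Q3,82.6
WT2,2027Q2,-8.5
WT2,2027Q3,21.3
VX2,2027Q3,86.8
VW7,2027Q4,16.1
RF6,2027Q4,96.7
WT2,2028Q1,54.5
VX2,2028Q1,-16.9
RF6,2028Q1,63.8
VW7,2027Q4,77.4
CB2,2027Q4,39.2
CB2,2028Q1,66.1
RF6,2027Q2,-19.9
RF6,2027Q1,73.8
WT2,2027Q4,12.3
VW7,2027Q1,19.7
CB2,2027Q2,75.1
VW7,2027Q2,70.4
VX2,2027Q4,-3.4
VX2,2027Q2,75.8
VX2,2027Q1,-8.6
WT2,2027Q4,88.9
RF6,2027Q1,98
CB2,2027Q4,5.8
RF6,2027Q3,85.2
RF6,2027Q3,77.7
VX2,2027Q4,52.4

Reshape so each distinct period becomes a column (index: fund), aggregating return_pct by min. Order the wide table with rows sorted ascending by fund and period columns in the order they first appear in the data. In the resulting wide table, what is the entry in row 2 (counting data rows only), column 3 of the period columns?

With rows sorted ascending by fund, row 2 is fund=RF6. period columns in first-appearance order: 2027Q1, 2027Q2, 2027Q3, 2028Q1, 2027Q4; column 3 is 2027Q3.
Long rows with fund=RF6, period=2027Q3: min(85.2, 77.7) = 77.7.

77.7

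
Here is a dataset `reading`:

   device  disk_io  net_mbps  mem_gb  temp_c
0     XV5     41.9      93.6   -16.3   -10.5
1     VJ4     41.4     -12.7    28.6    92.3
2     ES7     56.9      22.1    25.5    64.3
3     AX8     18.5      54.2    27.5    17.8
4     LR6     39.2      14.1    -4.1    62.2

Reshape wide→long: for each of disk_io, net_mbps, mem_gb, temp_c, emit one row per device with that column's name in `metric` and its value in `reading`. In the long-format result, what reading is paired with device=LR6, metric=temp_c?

62.2

Unpivoting turns each (device, wide-column) pair into one long row.
The wide cell at row LR6, column temp_c holds 62.2, so the long row (LR6, temp_c) has reading=62.2.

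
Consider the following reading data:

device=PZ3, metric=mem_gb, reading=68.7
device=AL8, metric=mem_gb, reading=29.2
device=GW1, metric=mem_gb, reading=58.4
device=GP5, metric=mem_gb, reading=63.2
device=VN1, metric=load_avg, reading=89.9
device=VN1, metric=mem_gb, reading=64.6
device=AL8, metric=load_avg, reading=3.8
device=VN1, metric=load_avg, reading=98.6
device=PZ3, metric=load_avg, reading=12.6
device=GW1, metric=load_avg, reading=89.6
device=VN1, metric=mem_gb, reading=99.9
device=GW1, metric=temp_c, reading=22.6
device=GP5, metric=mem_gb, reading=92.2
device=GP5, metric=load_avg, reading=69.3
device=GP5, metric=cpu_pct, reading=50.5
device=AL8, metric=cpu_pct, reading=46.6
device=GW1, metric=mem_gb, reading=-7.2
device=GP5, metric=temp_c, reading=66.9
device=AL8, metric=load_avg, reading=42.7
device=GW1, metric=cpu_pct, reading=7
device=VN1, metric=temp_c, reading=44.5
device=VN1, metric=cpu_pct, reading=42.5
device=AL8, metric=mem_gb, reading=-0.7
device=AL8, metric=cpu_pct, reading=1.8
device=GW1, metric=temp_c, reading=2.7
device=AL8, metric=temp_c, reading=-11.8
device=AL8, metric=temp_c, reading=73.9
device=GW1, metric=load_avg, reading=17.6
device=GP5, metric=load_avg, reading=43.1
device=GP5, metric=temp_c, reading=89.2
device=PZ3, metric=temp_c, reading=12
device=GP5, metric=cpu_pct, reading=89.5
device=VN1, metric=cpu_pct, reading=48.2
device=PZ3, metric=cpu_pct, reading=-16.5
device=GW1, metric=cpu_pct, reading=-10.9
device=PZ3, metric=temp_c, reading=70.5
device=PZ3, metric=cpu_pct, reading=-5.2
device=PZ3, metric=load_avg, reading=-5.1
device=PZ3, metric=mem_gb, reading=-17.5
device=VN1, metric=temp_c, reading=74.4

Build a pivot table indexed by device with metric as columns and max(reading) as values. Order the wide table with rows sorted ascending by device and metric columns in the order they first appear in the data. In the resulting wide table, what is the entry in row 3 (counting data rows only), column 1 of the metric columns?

With rows sorted ascending by device, row 3 is device=GW1. metric columns in first-appearance order: mem_gb, load_avg, temp_c, cpu_pct; column 1 is mem_gb.
Long rows with device=GW1, metric=mem_gb: max(58.4, -7.2) = 58.4.

58.4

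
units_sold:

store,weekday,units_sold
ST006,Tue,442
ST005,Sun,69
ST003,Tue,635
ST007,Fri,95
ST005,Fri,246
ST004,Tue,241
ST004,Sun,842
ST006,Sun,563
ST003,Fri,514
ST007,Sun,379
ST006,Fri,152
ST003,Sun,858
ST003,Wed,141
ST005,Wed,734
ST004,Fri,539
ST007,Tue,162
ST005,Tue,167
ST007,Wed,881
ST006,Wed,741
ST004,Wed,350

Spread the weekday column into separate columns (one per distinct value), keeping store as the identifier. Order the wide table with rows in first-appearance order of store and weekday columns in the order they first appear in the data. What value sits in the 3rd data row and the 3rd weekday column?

With rows in first-appearance order of store, row 3 is store=ST003. weekday columns in first-appearance order: Tue, Sun, Fri, Wed; column 3 is Fri.
Long rows with store=ST003, weekday=Fri: units_sold = 514.

514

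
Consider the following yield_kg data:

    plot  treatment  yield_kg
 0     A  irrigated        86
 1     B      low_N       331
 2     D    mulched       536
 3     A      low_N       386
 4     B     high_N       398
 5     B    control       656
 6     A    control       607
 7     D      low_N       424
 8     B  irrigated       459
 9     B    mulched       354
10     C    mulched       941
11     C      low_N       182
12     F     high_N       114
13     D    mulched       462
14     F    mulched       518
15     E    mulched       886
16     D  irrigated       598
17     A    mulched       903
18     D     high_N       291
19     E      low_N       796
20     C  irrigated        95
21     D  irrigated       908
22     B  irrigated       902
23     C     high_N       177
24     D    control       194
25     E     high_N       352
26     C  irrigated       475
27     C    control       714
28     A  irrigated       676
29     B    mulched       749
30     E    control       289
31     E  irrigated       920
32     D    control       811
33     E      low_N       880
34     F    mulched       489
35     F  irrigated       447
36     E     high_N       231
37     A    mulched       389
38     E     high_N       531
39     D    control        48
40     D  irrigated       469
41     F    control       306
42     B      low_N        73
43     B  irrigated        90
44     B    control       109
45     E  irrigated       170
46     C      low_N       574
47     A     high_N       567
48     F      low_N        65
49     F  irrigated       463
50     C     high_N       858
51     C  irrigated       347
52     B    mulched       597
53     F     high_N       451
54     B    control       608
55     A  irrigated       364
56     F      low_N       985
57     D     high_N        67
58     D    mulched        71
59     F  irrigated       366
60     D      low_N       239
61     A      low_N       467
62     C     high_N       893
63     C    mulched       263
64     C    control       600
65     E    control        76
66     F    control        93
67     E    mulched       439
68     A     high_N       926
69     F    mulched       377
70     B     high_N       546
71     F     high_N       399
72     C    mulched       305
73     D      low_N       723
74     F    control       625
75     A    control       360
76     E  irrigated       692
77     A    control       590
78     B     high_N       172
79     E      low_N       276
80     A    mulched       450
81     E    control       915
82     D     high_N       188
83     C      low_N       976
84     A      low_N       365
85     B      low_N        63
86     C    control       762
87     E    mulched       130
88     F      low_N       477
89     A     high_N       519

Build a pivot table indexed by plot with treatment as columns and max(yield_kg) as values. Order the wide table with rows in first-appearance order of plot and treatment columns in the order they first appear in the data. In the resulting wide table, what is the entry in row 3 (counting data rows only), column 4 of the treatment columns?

With rows in first-appearance order of plot, row 3 is plot=D. treatment columns in first-appearance order: irrigated, low_N, mulched, high_N, control; column 4 is high_N.
Long rows with plot=D, treatment=high_N: max(291, 67, 188) = 291.

291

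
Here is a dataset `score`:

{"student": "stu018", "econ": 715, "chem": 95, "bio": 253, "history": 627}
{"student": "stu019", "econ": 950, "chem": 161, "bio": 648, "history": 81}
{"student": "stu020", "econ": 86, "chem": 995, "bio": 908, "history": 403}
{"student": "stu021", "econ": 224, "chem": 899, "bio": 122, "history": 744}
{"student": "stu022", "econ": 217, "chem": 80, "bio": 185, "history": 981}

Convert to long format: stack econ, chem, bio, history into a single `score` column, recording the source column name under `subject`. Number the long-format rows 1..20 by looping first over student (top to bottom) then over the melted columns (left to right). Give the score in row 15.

122

20 rows total (5 × 4). Row 15: index ⌊(15-1)/4⌋ = 3 into student → stu021; (15-1) mod 4 = 2 into the melted columns → bio.
So row 15 is (stu021, bio, 122); score = 122.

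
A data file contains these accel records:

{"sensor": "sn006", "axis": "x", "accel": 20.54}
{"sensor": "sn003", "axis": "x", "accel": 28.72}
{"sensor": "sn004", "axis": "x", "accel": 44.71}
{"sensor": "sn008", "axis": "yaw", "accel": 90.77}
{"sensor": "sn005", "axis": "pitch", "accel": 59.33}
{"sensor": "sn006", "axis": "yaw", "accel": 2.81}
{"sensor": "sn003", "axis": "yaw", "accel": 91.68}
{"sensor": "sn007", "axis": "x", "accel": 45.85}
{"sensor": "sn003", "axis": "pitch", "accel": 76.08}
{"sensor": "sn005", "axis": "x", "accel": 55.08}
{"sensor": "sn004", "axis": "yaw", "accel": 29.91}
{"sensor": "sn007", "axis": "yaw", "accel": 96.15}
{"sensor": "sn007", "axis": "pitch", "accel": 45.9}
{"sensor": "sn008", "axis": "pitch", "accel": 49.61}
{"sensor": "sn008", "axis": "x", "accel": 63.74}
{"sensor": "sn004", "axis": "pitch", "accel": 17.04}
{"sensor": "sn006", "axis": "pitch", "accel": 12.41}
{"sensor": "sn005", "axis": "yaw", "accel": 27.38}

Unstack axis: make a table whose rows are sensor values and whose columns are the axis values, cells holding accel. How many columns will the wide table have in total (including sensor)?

4

1 column for sensor plus 3 distinct axis values → 4 columns.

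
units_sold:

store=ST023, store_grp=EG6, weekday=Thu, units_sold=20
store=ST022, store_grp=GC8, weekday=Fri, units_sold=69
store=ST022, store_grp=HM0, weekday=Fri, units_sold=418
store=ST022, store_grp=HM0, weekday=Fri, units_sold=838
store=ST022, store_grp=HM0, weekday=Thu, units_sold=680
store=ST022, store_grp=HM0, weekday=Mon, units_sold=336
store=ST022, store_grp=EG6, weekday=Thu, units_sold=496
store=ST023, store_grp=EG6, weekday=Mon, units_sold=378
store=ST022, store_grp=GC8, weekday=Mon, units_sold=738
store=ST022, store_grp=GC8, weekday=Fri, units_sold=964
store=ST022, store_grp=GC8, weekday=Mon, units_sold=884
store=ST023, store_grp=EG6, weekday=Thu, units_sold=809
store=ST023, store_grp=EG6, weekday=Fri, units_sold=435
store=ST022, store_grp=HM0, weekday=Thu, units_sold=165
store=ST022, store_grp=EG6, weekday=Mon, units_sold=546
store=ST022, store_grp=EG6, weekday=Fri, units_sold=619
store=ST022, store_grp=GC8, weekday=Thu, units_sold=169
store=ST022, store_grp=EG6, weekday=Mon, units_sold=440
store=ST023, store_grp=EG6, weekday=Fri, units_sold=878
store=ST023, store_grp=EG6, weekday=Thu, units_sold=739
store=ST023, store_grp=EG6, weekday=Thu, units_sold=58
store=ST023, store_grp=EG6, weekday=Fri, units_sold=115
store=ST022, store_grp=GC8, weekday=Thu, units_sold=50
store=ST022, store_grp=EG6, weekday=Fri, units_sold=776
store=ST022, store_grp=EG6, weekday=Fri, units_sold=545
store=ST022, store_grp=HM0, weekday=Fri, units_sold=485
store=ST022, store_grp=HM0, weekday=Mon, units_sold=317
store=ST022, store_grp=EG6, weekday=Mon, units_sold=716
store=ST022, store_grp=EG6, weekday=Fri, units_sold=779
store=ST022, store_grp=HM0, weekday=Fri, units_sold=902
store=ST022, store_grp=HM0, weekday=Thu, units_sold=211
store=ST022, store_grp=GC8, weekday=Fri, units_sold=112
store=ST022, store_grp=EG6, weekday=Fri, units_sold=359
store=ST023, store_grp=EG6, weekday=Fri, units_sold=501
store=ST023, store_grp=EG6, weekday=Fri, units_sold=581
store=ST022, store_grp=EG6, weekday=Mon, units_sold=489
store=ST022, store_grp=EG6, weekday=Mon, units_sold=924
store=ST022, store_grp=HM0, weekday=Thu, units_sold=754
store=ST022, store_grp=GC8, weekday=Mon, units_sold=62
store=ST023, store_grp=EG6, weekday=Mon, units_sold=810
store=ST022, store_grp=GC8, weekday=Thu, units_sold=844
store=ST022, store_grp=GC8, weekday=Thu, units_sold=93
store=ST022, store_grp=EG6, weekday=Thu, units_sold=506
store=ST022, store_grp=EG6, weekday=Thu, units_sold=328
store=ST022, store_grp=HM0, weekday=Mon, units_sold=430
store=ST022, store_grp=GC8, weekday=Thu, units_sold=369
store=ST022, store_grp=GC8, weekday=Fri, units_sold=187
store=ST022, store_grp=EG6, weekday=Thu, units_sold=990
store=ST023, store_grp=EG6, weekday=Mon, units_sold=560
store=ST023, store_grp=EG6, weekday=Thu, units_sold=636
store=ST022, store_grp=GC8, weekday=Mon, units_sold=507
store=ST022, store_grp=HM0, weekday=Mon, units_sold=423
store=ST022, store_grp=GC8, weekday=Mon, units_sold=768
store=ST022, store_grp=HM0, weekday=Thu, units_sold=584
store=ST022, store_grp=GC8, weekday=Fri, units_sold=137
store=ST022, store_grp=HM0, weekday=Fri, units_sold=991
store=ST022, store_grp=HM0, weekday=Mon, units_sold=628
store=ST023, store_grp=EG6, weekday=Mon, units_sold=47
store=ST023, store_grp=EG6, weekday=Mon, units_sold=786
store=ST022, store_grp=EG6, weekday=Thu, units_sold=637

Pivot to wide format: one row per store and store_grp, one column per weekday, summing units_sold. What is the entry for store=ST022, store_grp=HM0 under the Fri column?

3634

Rows with store=ST022, store_grp=HM0 and weekday=Fri: units_sold values are 418, 838, 485, 902, 991.
418 + 838 + 485 + 902 + 991 = 3634.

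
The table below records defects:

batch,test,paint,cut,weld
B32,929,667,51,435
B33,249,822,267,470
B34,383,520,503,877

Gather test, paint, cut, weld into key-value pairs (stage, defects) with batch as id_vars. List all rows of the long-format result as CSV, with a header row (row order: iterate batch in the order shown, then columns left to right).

Each (batch, column) pair becomes one row: 3 × 4 = 12 rows.
For example, (B32, test) → defects=929.

batch,stage,defects
B32,test,929
B32,paint,667
B32,cut,51
B32,weld,435
B33,test,249
B33,paint,822
B33,cut,267
B33,weld,470
B34,test,383
B34,paint,520
B34,cut,503
B34,weld,877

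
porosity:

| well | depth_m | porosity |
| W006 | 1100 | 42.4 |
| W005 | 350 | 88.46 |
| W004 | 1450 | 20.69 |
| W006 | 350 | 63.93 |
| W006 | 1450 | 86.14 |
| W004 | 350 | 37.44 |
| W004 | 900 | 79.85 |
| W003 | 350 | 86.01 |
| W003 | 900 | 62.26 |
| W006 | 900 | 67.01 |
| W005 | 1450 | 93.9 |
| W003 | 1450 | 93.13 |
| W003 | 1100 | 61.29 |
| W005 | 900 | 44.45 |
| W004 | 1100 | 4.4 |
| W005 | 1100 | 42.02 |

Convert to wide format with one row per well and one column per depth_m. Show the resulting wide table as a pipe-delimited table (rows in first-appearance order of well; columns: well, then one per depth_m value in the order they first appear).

Columns: well plus the 4 distinct depth_m values (1100, 350, 1450, 900).
For example, row W006 column 1100 takes porosity=42.4 from the long row (W006, 1100).

| well | 1100 | 350 | 1450 | 900 |
| W006 | 42.4 | 63.93 | 86.14 | 67.01 |
| W005 | 42.02 | 88.46 | 93.9 | 44.45 |
| W004 | 4.4 | 37.44 | 20.69 | 79.85 |
| W003 | 61.29 | 86.01 | 93.13 | 62.26 |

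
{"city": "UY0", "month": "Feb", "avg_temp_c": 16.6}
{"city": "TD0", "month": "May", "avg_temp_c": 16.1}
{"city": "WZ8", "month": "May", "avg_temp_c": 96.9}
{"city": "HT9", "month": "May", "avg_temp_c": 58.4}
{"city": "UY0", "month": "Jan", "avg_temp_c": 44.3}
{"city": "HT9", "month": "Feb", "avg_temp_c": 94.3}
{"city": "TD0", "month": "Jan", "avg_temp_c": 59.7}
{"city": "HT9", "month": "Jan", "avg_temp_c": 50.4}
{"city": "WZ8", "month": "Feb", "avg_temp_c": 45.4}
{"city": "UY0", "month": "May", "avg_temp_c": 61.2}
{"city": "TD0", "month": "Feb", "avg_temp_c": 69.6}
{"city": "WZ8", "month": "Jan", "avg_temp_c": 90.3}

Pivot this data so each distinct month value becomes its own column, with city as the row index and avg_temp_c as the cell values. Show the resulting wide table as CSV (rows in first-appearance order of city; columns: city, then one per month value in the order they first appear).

city,Feb,May,Jan
UY0,16.6,61.2,44.3
TD0,69.6,16.1,59.7
WZ8,45.4,96.9,90.3
HT9,94.3,58.4,50.4

Columns: city plus the 3 distinct month values (Feb, May, Jan).
For example, row UY0 column Feb takes avg_temp_c=16.6 from the long row (UY0, Feb).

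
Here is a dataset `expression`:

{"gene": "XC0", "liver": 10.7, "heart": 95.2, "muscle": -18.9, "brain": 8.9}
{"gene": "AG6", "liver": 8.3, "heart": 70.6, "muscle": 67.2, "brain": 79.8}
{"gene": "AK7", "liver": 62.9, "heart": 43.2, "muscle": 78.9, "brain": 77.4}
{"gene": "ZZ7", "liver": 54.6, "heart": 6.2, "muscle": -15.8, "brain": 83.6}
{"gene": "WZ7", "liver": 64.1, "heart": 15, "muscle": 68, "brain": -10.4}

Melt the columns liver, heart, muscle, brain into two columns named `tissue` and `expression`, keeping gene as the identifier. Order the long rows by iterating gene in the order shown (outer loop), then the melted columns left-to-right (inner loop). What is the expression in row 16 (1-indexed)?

20 rows total (5 × 4). Row 16: index ⌊(16-1)/4⌋ = 3 into gene → ZZ7; (16-1) mod 4 = 3 into the melted columns → brain.
So row 16 is (ZZ7, brain, 83.6); expression = 83.6.

83.6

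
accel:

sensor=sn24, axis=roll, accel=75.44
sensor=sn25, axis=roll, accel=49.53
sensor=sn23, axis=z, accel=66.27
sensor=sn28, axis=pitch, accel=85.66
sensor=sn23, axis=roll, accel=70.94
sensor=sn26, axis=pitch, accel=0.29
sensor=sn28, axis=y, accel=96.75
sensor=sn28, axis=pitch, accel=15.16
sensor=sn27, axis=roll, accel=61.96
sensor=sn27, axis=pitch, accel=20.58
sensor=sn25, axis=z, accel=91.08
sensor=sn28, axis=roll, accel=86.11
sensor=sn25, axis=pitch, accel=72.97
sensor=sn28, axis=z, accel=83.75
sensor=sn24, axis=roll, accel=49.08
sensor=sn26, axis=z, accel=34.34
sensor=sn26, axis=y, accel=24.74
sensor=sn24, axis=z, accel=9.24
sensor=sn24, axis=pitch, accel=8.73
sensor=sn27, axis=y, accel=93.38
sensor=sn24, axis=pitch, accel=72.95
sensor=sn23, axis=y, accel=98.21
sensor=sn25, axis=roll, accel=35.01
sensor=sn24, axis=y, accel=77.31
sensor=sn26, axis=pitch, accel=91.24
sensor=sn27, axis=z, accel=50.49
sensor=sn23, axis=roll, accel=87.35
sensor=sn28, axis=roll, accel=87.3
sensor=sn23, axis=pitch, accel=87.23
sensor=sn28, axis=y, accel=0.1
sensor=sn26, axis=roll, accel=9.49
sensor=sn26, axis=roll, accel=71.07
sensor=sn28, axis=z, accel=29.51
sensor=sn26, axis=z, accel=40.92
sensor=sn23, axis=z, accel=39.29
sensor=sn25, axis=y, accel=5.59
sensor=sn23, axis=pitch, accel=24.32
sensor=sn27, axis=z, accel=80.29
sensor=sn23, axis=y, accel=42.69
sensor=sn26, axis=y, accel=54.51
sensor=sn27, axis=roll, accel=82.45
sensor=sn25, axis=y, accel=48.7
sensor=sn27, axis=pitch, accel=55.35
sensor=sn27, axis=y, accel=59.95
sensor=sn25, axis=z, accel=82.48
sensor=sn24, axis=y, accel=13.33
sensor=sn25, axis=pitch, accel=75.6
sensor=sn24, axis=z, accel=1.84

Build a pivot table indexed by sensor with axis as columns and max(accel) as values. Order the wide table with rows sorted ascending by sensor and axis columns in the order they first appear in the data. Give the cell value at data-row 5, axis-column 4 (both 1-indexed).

93.38

With rows sorted ascending by sensor, row 5 is sensor=sn27. axis columns in first-appearance order: roll, z, pitch, y; column 4 is y.
Long rows with sensor=sn27, axis=y: max(93.38, 59.95) = 93.38.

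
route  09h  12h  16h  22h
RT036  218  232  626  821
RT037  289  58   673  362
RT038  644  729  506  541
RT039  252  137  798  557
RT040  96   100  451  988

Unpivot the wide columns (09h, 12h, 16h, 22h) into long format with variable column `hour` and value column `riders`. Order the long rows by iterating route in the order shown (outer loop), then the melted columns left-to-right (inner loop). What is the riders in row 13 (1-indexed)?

20 rows total (5 × 4). Row 13: index ⌊(13-1)/4⌋ = 3 into route → RT039; (13-1) mod 4 = 0 into the melted columns → 09h.
So row 13 is (RT039, 09h, 252); riders = 252.

252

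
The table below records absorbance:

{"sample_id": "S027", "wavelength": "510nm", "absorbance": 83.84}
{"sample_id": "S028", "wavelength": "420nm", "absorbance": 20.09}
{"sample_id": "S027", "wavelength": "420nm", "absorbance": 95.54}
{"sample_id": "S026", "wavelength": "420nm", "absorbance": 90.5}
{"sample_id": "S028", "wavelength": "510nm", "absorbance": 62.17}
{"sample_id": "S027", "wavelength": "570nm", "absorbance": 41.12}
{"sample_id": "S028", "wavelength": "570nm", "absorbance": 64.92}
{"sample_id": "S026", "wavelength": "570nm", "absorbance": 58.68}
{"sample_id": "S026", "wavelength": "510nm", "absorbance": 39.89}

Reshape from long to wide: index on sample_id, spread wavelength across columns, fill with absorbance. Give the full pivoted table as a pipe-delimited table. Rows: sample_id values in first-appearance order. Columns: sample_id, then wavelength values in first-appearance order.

| sample_id | 510nm | 420nm | 570nm |
| S027 | 83.84 | 95.54 | 41.12 |
| S028 | 62.17 | 20.09 | 64.92 |
| S026 | 39.89 | 90.5 | 58.68 |

Columns: sample_id plus the 3 distinct wavelength values (510nm, 420nm, 570nm).
For example, row S027 column 510nm takes absorbance=83.84 from the long row (S027, 510nm).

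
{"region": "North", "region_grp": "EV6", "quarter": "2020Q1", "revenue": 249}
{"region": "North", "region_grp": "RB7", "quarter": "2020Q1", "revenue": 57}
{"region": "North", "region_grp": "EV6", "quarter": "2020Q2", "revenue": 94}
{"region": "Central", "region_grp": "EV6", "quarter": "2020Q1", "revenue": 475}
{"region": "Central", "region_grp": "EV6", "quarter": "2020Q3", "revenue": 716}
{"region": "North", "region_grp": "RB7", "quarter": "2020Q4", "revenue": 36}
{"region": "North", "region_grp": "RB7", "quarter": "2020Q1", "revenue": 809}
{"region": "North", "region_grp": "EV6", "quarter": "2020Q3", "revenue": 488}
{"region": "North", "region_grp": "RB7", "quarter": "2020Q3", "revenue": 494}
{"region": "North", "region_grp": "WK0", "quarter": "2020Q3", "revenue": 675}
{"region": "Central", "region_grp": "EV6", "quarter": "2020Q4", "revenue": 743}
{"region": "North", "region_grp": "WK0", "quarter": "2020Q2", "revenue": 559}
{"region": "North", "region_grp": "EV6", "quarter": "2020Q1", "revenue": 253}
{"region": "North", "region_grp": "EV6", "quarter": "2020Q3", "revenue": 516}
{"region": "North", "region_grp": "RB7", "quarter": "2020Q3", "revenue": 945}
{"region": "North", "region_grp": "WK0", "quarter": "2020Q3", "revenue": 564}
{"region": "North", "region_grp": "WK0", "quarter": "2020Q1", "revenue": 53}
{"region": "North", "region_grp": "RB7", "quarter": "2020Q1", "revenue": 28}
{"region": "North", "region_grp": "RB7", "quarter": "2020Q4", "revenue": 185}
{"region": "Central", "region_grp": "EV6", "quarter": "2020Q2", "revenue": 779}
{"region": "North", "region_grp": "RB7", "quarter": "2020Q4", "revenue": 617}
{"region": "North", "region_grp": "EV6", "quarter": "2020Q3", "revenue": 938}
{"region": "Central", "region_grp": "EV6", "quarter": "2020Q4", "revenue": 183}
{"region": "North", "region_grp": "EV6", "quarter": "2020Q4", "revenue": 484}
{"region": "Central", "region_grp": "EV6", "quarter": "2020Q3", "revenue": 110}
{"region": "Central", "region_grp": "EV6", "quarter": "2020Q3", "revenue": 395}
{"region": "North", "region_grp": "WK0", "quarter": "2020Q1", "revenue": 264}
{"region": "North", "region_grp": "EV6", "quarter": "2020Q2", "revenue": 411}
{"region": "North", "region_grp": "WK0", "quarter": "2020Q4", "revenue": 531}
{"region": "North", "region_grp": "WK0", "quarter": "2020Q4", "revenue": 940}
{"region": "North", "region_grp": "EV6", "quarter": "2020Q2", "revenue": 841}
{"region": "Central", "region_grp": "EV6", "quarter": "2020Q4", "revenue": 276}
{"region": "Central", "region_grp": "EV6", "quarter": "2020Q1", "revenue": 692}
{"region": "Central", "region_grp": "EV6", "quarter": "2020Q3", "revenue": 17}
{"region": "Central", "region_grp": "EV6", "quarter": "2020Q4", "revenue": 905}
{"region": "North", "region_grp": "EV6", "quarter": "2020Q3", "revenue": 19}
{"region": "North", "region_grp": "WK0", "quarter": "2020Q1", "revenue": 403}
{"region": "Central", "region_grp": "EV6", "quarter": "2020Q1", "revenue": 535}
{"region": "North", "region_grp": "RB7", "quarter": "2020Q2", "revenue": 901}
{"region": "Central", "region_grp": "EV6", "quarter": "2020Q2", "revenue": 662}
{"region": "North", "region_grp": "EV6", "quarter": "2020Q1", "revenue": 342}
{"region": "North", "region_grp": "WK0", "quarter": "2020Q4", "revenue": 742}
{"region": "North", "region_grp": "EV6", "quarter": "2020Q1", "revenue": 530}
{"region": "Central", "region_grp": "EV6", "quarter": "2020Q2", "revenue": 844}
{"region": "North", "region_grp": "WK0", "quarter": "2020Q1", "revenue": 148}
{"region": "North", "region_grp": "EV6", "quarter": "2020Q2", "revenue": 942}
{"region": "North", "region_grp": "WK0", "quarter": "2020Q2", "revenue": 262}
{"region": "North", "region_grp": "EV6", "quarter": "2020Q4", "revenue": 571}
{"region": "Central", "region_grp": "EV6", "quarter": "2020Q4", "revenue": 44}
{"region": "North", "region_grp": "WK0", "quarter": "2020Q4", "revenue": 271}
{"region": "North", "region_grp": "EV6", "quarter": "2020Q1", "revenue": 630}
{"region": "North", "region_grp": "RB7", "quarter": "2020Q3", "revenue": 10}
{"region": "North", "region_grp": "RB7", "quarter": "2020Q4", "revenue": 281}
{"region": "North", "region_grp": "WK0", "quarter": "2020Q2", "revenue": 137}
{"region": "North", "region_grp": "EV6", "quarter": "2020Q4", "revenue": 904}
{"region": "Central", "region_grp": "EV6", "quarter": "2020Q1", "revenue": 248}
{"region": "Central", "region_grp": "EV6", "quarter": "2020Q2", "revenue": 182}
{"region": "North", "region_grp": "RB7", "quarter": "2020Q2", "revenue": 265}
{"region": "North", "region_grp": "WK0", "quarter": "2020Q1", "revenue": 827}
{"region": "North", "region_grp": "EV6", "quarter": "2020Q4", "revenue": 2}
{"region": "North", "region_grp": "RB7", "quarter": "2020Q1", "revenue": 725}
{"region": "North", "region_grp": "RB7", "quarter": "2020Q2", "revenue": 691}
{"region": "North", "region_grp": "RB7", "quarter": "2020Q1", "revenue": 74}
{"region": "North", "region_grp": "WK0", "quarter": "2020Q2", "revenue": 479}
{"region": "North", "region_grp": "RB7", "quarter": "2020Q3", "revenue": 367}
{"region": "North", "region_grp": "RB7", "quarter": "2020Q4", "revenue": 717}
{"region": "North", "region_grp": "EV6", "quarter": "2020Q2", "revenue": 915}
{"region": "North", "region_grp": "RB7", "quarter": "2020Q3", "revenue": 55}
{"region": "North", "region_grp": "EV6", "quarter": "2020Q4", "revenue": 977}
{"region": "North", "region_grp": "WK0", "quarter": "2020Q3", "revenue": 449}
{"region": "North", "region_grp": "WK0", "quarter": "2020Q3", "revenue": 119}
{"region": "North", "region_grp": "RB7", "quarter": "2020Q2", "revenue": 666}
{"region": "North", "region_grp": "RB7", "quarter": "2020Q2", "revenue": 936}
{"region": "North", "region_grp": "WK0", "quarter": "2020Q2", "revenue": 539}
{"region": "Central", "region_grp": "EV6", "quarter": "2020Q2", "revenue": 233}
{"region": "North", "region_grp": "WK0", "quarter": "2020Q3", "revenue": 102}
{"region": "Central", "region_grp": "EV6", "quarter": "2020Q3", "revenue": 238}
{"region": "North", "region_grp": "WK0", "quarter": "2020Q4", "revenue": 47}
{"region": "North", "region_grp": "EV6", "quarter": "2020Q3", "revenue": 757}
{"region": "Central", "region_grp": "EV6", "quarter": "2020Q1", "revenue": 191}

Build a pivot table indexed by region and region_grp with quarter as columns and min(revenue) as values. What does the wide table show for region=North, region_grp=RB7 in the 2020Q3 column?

Rows with region=North, region_grp=RB7 and quarter=2020Q3: revenue values are 494, 945, 10, 367, 55.
min(494, 945, 10, 367, 55) = 10.

10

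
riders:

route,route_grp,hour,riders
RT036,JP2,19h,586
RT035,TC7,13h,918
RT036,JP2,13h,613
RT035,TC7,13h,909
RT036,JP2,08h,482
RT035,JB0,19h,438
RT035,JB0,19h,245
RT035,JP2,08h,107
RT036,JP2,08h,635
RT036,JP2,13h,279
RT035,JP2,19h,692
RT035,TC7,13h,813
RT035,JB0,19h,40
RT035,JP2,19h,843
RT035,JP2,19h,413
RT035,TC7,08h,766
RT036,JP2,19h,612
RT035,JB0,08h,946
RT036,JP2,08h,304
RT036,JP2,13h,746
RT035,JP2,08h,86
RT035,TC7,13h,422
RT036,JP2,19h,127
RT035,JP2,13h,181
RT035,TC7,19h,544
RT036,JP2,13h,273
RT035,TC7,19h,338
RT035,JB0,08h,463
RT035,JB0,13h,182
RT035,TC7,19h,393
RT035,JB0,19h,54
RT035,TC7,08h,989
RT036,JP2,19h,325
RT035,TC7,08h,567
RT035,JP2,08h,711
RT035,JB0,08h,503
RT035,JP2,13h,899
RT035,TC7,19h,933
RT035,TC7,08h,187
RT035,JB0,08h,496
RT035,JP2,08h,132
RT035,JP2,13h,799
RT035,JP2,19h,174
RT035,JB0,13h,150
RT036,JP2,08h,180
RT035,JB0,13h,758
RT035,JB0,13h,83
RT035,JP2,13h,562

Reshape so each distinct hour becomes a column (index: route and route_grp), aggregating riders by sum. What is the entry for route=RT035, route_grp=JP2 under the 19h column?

2122

Rows with route=RT035, route_grp=JP2 and hour=19h: riders values are 692, 843, 413, 174.
692 + 843 + 413 + 174 = 2122.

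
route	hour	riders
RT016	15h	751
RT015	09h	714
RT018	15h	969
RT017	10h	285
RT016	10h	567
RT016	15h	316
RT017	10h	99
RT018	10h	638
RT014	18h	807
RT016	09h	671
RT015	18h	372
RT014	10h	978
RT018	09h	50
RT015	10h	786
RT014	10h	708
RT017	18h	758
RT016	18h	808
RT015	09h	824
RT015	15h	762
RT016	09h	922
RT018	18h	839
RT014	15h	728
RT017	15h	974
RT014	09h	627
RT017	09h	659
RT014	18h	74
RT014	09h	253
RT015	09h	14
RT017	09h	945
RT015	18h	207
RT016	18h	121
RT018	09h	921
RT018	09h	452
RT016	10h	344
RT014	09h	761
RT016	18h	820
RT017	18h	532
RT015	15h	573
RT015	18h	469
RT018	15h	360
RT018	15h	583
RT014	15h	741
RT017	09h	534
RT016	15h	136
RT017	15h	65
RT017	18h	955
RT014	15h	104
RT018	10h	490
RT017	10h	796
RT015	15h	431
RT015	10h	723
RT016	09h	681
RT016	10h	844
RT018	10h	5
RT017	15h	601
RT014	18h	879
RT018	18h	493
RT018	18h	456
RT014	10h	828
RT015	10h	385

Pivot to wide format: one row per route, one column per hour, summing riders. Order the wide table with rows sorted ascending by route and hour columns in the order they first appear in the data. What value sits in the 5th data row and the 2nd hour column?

With rows sorted ascending by route, row 5 is route=RT018. hour columns in first-appearance order: 15h, 09h, 10h, 18h; column 2 is 09h.
Long rows with route=RT018, hour=09h: 50 + 921 + 452 = 1423.

1423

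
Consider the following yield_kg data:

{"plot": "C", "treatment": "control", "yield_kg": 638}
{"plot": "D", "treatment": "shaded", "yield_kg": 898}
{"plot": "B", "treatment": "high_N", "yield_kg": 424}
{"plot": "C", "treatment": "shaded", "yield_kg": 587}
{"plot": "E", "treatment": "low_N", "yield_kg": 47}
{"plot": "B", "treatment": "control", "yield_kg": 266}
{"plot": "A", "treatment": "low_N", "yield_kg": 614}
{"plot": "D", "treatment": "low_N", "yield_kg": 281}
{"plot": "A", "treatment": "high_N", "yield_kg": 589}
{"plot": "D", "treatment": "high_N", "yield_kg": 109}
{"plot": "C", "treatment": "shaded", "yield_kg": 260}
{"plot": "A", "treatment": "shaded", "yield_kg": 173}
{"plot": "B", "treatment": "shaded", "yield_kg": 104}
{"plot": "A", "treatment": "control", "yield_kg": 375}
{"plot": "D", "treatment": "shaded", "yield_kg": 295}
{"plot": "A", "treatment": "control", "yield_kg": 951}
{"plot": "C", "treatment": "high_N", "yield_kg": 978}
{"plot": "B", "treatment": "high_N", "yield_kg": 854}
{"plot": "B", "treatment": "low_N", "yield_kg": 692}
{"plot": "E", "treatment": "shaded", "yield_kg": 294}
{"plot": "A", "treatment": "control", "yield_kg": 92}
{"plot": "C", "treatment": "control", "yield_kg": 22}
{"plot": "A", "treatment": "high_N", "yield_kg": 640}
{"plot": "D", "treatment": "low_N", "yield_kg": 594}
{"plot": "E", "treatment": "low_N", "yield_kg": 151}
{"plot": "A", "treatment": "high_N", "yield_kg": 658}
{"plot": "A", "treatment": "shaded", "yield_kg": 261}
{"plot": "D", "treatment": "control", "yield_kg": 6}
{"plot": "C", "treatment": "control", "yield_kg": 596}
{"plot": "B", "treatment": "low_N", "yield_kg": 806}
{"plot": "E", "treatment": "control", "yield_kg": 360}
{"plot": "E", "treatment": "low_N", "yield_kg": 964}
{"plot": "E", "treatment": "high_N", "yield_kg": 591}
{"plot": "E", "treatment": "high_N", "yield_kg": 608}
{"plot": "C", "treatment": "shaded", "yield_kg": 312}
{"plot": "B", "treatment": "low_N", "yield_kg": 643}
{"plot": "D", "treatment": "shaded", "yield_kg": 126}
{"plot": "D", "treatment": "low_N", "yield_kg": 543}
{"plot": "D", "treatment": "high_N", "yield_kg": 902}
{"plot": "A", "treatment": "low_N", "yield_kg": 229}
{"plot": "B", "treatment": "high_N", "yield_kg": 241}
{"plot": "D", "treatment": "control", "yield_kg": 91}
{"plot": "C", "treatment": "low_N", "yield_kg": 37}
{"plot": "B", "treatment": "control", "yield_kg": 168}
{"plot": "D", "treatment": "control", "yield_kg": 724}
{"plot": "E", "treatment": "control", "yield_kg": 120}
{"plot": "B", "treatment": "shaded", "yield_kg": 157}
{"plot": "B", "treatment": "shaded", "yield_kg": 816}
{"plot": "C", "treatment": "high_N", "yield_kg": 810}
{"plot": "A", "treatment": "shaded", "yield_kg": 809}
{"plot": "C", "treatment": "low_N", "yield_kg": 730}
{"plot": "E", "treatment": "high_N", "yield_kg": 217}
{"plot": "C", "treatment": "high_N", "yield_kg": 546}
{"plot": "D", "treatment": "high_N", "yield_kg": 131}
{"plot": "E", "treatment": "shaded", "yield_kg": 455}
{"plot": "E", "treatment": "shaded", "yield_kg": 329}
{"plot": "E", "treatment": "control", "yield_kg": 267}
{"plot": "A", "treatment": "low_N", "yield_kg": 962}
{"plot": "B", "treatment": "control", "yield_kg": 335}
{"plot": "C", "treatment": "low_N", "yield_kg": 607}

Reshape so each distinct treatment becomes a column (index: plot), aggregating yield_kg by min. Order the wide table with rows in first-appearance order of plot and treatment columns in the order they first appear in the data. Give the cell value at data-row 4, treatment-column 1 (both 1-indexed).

120

With rows in first-appearance order of plot, row 4 is plot=E. treatment columns in first-appearance order: control, shaded, high_N, low_N; column 1 is control.
Long rows with plot=E, treatment=control: min(360, 120, 267) = 120.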